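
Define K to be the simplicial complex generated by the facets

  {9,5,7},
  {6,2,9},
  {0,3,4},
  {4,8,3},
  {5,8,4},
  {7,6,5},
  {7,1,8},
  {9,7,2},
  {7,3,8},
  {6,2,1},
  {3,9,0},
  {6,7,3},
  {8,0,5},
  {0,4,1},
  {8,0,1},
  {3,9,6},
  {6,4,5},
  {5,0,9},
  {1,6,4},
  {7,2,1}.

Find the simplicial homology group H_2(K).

We work with the vertex ordering 0 < 1 < 2 < 3 < 4 < 5 < 6 < 7 < 8 < 9. The simplices of K, each written with vertices in increasing order, are:

  0-simplices (10): [0], [1], [2], [3], [4], [5], [6], [7], [8], [9]
  1-simplices (30): (30 of them)
  2-simplices (20): (20 of them)

so the chain groups are C_0 ≅ Z^10, C_1 ≅ Z^30, C_2 ≅ Z^20.

∂_1: C_1 → C_0 is given by ∂[p,q] = [q] − [p]. For instance
  ∂[1,7] = [7] − [1].
The 10×30 boundary matrix has rank 9 and Smith normal form diag(1,1,1,1,1,1,1,1,1).

The boundary map ∂_2: C_2 → C_1 acts by ∂[p,q,r] = [q,r] − [p,r] + [p,q]. For instance
  ∂[5,7,9] = [7,9] − [5,9] + [5,7],
  ∂[3,7,8] = [7,8] − [3,8] + [3,7].
As a 30×20 matrix over Z this has rank 20, with invariant factors (1,1,1,1,1,1,1,1,1,1,1,1,1,1,1,1,1,1,1,2).

Computing H_k = (kernel of ∂_k) / (image of ∂_{k+1}):

  H_2: rank ker ∂_2 − rank ∂_3 = (20 − 20) − 0 = 0, and there is no ∂_3, so H_2 ≅ 0.

H_2 ≅ 0.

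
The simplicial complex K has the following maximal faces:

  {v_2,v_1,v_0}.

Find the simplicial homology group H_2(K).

H_2 ≅ 0.

K has 3 vertices, 3 edges, 1 triangle.
rank ∂_2 = 1, rank ∂_3 = 0 ⇒ b_2 = 1 − 1 − 0 = 0. So H_2 ≅ 0.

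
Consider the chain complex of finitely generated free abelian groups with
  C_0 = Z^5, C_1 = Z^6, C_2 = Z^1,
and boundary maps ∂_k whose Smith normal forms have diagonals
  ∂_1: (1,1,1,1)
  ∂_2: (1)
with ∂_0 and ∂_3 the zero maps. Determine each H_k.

H_0 = Z,  H_1 = Z,  H_2 = 0.

H_0: b_0 = 5 − 0 − 4 = 1; torsion from ∂_1 factors > 1: none. So H_0 = Z.
H_1: b_1 = 6 − 4 − 1 = 1; torsion from ∂_2 factors > 1: none. So H_1 = Z.
H_2: b_2 = 1 − 1 − 0 = 0; torsion from ∂_3 factors > 1: none. So H_2 = 0.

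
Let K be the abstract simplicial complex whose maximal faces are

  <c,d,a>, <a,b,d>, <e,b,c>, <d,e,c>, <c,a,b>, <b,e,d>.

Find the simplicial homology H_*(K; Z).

Order the vertices as a < b < c < d < e. Listing each simplex with vertices in this order, K has dimension 2 with simplices:

  0-simplices (5): a, b, c, d, e
  1-simplices (9): ab, ac, ad, bc, bd, be, cd, ce, de
  2-simplices (6): abc, abd, acd, bce, bde, cde

giving chain groups C_0 ≅ Z^5, C_1 ≅ Z^9, C_2 ≅ Z^6.

Boundary ∂_1: C_1 → C_0 maps an edge to its endpoints' difference, ∂[p,q] = q − p. For instance
  ∂bc = c − b.
This gives a 5×9 integer matrix of rank 4; reducing to Smith normal form yields diagonal entries (1,1,1,1).

∂_2: C_2 → C_1 maps a triangle to the signed sum of its edges. For instance
  ∂bce = ce − be + bc,
  ∂acd = cd − ad + ac.
The 9×6 boundary matrix has rank 5 and Smith normal form diag(1,1,1,1,1).

From H_k ≅ ker(∂_k) / im(∂_{k+1}) we obtain:

  H_0: rank C_0 − rank ∂_1 = 5 − 4 = 1, and the invariant factors of ∂_1 are all 1, so H_0 = Z.
  H_1: rank ker ∂_1 − rank ∂_2 = (9 − 4) − 5 = 0, and the invariant factors of ∂_2 are all 1, so H_1 = 0.
  H_2: rank ker ∂_2 − rank ∂_3 = (6 − 5) − 0 = 1, and there is no ∂_3, so H_2 = Z.

H_0 = Z,  H_1 = 0,  H_2 = Z.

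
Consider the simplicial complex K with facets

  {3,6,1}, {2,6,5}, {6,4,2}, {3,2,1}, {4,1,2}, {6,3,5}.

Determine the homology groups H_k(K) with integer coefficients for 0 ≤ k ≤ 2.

Order the vertices as 1 < 2 < 3 < 4 < 5 < 6. Listing each simplex with vertices in this order, K has dimension 2 with simplices:

  0-simplices (6): [1], [2], [3], [4], [5], [6]
  1-simplices (12): [1,2], [1,3], [1,4], [1,6], [2,3], [2,4], [2,5], [2,6], [3,5], [3,6], [4,6], [5,6]
  2-simplices (6): [1,2,3], [1,2,4], [1,3,6], [2,4,6], [2,5,6], [3,5,6]

so the chain groups are C_0 ≅ Z^6, C_1 ≅ Z^12, C_2 ≅ Z^6.

The boundary map ∂_1: C_1 → C_0 sends each edge [p,q] (with p < q) to q − p. For instance
  ∂[1,4] = [4] − [1].
As a 6×12 matrix over Z this has rank 5, with invariant factors (1,1,1,1,1).

Boundary ∂_2: C_2 → C_1 acts by ∂[p,q,r] = [q,r] − [p,r] + [p,q]. For instance
  ∂[1,2,4] = [2,4] − [1,4] + [1,2],
  ∂[1,3,6] = [3,6] − [1,6] + [1,3].
The resulting 12×6 matrix has rank 6, and its Smith normal form has invariant factors (1,1,1,1,1,1).

Reading off H_k = ker ∂_k / im ∂_{k+1}:

  H_0: rank C_0 − rank ∂_1 = 6 − 5 = 1, and the invariant factors of ∂_1 are all 1, so H_0 ≅ Z.
  H_1: rank ker ∂_1 − rank ∂_2 = (12 − 5) − 6 = 1, and the invariant factors of ∂_2 are all 1, so H_1 ≅ Z.
  H_2: rank ker ∂_2 − rank ∂_3 = (6 − 6) − 0 = 0, and there is no ∂_3, so H_2 ≅ 0.

H_0 ≅ Z,  H_1 ≅ Z,  H_2 = 0.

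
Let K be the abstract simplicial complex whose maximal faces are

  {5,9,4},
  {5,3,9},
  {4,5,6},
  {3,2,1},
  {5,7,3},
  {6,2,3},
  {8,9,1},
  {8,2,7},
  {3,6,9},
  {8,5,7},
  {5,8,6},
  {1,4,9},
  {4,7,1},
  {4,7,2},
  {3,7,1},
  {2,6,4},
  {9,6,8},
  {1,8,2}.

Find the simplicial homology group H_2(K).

Order the vertices as 1 < 2 < 3 < 4 < 5 < 6 < 7 < 8 < 9. Listing each simplex with vertices in this order, K has dimension 2 with simplices:

  0-simplices (9): [1], [2], [3], [4], [5], [6], [7], [8], [9]
  1-simplices (27): (27 of them)
  2-simplices (18): [1,2,3], [1,2,8], [1,3,7], [1,4,7], [1,4,9], [1,8,9], [2,3,6], [2,4,6], [2,4,7], [2,7,8], [3,5,7], [3,5,9], [3,6,9], [4,5,6], [4,5,9], [5,6,8], [5,7,8], [6,8,9]

giving chain groups C_0 ≅ Z^9, C_1 ≅ Z^27, C_2 ≅ Z^18.

Boundary ∂_1: C_1 → C_0 sends each edge [p,q] (with p < q) to q − p.
The resulting 9×27 matrix has rank 8, and its Smith normal form has invariant factors (1,1,1,1,1,1,1,1).

Boundary ∂_2: C_2 → C_1 maps a triangle to the signed sum of its edges. For instance
  ∂[6,8,9] = [8,9] − [6,9] + [6,8],
  ∂[1,4,7] = [4,7] − [1,7] + [1,4].
As a 27×18 matrix over Z this has rank 18, with invariant factors (1,1,1,1,1,1,1,1,1,1,1,1,1,1,1,1,1,2).

Reading off H_k = ker ∂_k / im ∂_{k+1}:

  H_2: rank ker ∂_2 − rank ∂_3 = (18 − 18) − 0 = 0, and there is no ∂_3, so H_2 = 0.

H_2 ≅ 0.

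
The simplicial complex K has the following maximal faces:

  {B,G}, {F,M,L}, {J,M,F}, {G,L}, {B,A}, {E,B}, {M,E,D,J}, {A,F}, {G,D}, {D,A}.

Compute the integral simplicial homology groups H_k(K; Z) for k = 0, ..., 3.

Order the vertices as A < B < D < E < F < G < J < L < M. Listing each simplex with vertices in this order, K has dimension 3 with simplices:

  0-simplices (9): A, B, D, E, F, G, J, L, M
  1-simplices (17): AB, AD, AF, BE, BG, DE, DG, DJ, DM, EJ, EM, FJ, FL, FM, GL, JM, LM
  2-simplices (6): DEJ, DEM, DJM, EJM, FJM, FLM
  3-simplices (1): DEJM

giving chain groups C_0 ≅ Z^9, C_1 ≅ Z^17, C_2 ≅ Z^6, C_3 ≅ Z^1.

The boundary map ∂_1: C_1 → C_0 sends each edge [p,q] (with p < q) to q − p. For instance
  ∂EM = M − E.
This gives a 9×17 integer matrix of rank 8; reducing to Smith normal form yields diagonal entries (1,1,1,1,1,1,1,1).

∂_2: C_2 → C_1 acts by ∂[p,q,r] = [q,r] − [p,r] + [p,q]. For instance
  ∂FJM = JM − FM + FJ,
  ∂DJM = JM − DM + DJ.
The resulting 17×6 matrix has rank 5, and its Smith normal form has invariant factors (1,1,1,1,1).

The boundary map ∂_3: C_3 → C_2 sends each 3-simplex σ to the alternating sum Σ_i (−1)^i (σ with its i-th vertex removed). For instance
  ∂DEJM = EJM − DJM + DEM − DEJ.
This gives a 6×1 integer matrix of rank 1; reducing to Smith normal form yields diagonal entries (1).

Computing H_k = (kernel of ∂_k) / (image of ∂_{k+1}):

  H_0: rank C_0 − rank ∂_1 = 9 − 8 = 1, and the invariant factors of ∂_1 are all 1, so H_0 ≅ Z.
  H_1: rank ker ∂_1 − rank ∂_2 = (17 − 8) − 5 = 4, and the invariant factors of ∂_2 are all 1, so H_1 ≅ Z^4.
  H_2: rank ker ∂_2 − rank ∂_3 = (6 − 5) − 1 = 0, and the invariant factors of ∂_3 are all 1, so H_2 ≅ 0.
  H_3: rank ker ∂_3 − rank ∂_4 = (1 − 1) − 0 = 0, and there is no ∂_4, so H_3 ≅ 0.

As a check, the Euler characteristic is 9 − 17 + 6 − 1 = -3, which agrees with 1 − 4 + 0 − 0 = -3.

H_0 ≅ Z,  H_1 ≅ Z^4,  H_2 = 0,  H_3 = 0.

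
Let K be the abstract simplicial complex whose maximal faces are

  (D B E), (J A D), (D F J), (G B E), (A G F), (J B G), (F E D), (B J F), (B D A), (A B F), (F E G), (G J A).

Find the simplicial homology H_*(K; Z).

K has 7 vertices, 18 edges, 12 triangles.
rank ∂_0 = 0, rank ∂_1 = 6 ⇒ b_0 = 7 − 0 − 6 = 1; all invariant factors of ∂_1 are 1 so no torsion. So H_0 ≅ Z.
rank ∂_1 = 6, rank ∂_2 = 12 ⇒ b_1 = 18 − 6 − 12 = 0; ∂_2 has invariant factor(s) [2] giving torsion. So H_1 ≅ Z/2Z.
rank ∂_2 = 12, rank ∂_3 = 0 ⇒ b_2 = 12 − 12 − 0 = 0. So H_2 ≅ 0.

H_0 = Z,  H_1 = Z/2Z,  H_2 = 0.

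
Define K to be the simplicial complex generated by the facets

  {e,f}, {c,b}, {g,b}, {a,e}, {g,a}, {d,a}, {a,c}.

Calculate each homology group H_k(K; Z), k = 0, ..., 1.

H_0 = Z,  H_1 = Z.

K has 7 vertices, 7 edges.
rank ∂_0 = 0, rank ∂_1 = 6 ⇒ b_0 = 7 − 0 − 6 = 1; all invariant factors of ∂_1 are 1 so no torsion. So H_0 = Z.
rank ∂_1 = 6, rank ∂_2 = 0 ⇒ b_1 = 7 − 6 − 0 = 1. So H_1 = Z.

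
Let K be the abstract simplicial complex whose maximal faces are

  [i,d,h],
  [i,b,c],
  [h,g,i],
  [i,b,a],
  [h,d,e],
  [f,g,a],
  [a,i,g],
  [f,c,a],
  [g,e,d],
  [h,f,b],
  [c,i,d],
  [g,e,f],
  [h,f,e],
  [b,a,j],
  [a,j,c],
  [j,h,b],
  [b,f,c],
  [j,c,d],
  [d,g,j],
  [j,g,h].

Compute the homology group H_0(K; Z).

H_0 = Z.

Take the total order a < b < c < d < e < f < g < h < i < j on the vertex set. Then K (dimension 2) consists of the simplices:

  0-simplices (10): a, b, c, d, e, f, g, h, i, j
  1-simplices (30): ab, ac, af, ag, ai, aj, bc, bf, bh, bi, bj, cd, cf, ci, cj, de, dg, dh, di, dj, ef, eg, eh, fg, fh, gh, gi, gj, hi, hj
  2-simplices (20): abi, abj, acf, acj, afg, agi, bcf, bci, bfh, bhj, cdi, cdj, deg, deh, dgj, dhi, efg, efh, ghi, ghj

so the chain groups are C_0 ≅ Z^10, C_1 ≅ Z^30, C_2 ≅ Z^20.

The boundary map ∂_1: C_1 → C_0 sends each edge [p,q] (with p < q) to q − p. For instance
  ∂ci = i − c.
This gives a 10×30 integer matrix of rank 9; reducing to Smith normal form yields diagonal entries (1,1,1,1,1,1,1,1,1).

Boundary ∂_2: C_2 → C_1 maps a triangle to the signed sum of its edges. For instance
  ∂acf = cf − af + ac,
  ∂agi = gi − ai + ag.
This gives a 30×20 integer matrix of rank 20; reducing to Smith normal form yields diagonal entries (1,1,1,1,1,1,1,1,1,1,1,1,1,1,1,1,1,1,1,2).

Reading off H_k = ker ∂_k / im ∂_{k+1}:

  H_0: rank C_0 − rank ∂_1 = 10 − 9 = 1, and the invariant factors of ∂_1 are all 1, so H_0 = Z.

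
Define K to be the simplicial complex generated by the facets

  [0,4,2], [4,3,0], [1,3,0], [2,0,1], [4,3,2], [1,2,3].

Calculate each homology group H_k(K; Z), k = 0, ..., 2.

K has 5 vertices, 9 edges, 6 triangles.
rank ∂_0 = 0, rank ∂_1 = 4 ⇒ b_0 = 5 − 0 − 4 = 1; all invariant factors of ∂_1 are 1 so no torsion. So H_0 ≅ Z.
rank ∂_1 = 4, rank ∂_2 = 5 ⇒ b_1 = 9 − 4 − 5 = 0; all invariant factors of ∂_2 are 1 so no torsion. So H_1 ≅ 0.
rank ∂_2 = 5, rank ∂_3 = 0 ⇒ b_2 = 6 − 5 − 0 = 1. So H_2 ≅ Z.

H_0 ≅ Z,  H_1 = 0,  H_2 ≅ Z.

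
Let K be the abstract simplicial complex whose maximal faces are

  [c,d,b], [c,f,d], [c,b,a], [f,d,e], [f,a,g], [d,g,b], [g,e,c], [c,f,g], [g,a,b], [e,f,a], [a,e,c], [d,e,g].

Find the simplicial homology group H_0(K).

K has 7 vertices, 18 edges, 12 triangles.
rank ∂_0 = 0, rank ∂_1 = 6 ⇒ b_0 = 7 − 0 − 6 = 1; all invariant factors of ∂_1 are 1 so no torsion. So H_0 = Z.

H_0 = Z.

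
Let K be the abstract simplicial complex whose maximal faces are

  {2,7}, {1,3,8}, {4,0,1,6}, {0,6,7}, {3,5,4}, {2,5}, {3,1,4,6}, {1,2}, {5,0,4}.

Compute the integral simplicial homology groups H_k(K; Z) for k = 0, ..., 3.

Fix the vertex order 0 < 1 < 2 < 3 < 4 < 5 < 6 < 7 < 8 and write every simplex with vertices in increasing order. Then dim K = 3 and the simplices of K are:

  0-simplices (9): [0], [1], [2], [3], [4], [5], [6], [7], [8]
  1-simplices (19): [0,1], [0,4], [0,5], [0,6], [0,7], [1,2], [1,3], [1,4], [1,6], [1,8], [2,5], [2,7], [3,4], [3,5], [3,6], [3,8], [4,5], [4,6], [6,7]
  2-simplices (11): [0,1,4], [0,1,6], [0,4,5], [0,4,6], [0,6,7], [1,3,4], [1,3,6], [1,3,8], [1,4,6], [3,4,5], [3,4,6]
  3-simplices (2): [0,1,4,6], [1,3,4,6]

Hence C_0 ≅ Z^9, C_1 ≅ Z^19, C_2 ≅ Z^11, C_3 ≅ Z^2.

The boundary map ∂_1: C_1 → C_0 maps an edge to its endpoints' difference, ∂[p,q] = q − p. For instance
  ∂[0,5] = [5] − [0].
The 9×19 boundary matrix has rank 8 and Smith normal form diag(1,1,1,1,1,1,1,1).

The boundary map ∂_2: C_2 → C_1 sends each 2-simplex [p,q,r] to [q,r] − [p,r] + [p,q]. For instance
  ∂[0,1,4] = [1,4] − [0,4] + [0,1],
  ∂[1,3,8] = [3,8] − [1,8] + [1,3].
The resulting 19×11 matrix has rank 9, and its Smith normal form has invariant factors (1,1,1,1,1,1,1,1,1).

The boundary map ∂_3: C_3 → C_2 sends each 3-simplex σ to the alternating sum Σ_i (−1)^i (σ with its i-th vertex removed). For instance
  ∂[0,1,4,6] = [1,4,6] − [0,4,6] + [0,1,6] − [0,1,4],
  ∂[1,3,4,6] = [3,4,6] − [1,4,6] + [1,3,6] − [1,3,4].
The 11×2 boundary matrix has rank 2 and Smith normal form diag(1,1).

Computing H_k = (kernel of ∂_k) / (image of ∂_{k+1}):

  H_0: rank C_0 − rank ∂_1 = 9 − 8 = 1, and the invariant factors of ∂_1 are all 1, so H_0 ≅ Z.
  H_1: rank ker ∂_1 − rank ∂_2 = (19 − 8) − 9 = 2, and the invariant factors of ∂_2 are all 1, so H_1 ≅ Z^2.
  H_2: rank ker ∂_2 − rank ∂_3 = (11 − 9) − 2 = 0, and the invariant factors of ∂_3 are all 1, so H_2 ≅ 0.
  H_3: rank ker ∂_3 − rank ∂_4 = (2 − 2) − 0 = 0, and there is no ∂_4, so H_3 ≅ 0.

H_0 ≅ Z,  H_1 ≅ Z^2,  H_2 = 0,  H_3 = 0.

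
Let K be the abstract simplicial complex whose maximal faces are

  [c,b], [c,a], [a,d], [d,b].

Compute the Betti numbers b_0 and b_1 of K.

b_0 = 1, b_1 = 1.

We work with the vertex ordering a < b < c < d. The simplices of K, each written with vertices in increasing order, are:

  0-simplices (4): a, b, c, d
  1-simplices (4): ac, ad, bc, bd

giving chain groups C_0 ≅ Z^4, C_1 ≅ Z^4.

∂_1: C_1 → C_0 is given by ∂[p,q] = [q] − [p]. For instance
  ∂bc = c − b.
As a 4×4 matrix over Z this has rank 3, with invariant factors (1,1,1).

Reading off H_k = ker ∂_k / im ∂_{k+1}:

  H_0: rank C_0 − rank ∂_1 = 4 − 3 = 1, and the invariant factors of ∂_1 are all 1, so H_0 ≅ Z.
  H_1: rank ker ∂_1 − rank ∂_2 = (4 − 3) − 0 = 1, and there is no ∂_2, so H_1 ≅ Z.

As a check, the Euler characteristic is 4 − 4 = 0, which agrees with 1 − 1 = 0.

Hence the Betti numbers are b_0 = 1, b_1 = 1.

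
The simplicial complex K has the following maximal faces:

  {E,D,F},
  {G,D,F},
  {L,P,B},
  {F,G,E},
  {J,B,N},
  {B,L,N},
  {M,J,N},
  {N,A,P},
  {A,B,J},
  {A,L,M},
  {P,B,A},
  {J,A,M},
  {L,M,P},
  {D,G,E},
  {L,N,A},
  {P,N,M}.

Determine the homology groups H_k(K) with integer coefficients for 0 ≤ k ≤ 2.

We work with the vertex ordering A < B < D < E < F < G < J < L < M < N < P. The simplices of K, each written with vertices in increasing order, are:

  0-simplices (11): A, B, D, E, F, G, J, L, M, N, P
  1-simplices (24): AB, AJ, AL, AM, AN, AP, BJ, BL, BN, BP, DE, DF, DG, EF, EG, FG, JM, JN, LM, LN, LP, MN, MP, NP
  2-simplices (16): ABJ, ABP, AJM, ALM, ALN, ANP, BJN, BLN, BLP, DEF, DEG, DFG, EFG, JMN, LMP, MNP

giving chain groups C_0 ≅ Z^11, C_1 ≅ Z^24, C_2 ≅ Z^16.

Boundary ∂_1: C_1 → C_0 maps an edge to its endpoints' difference, ∂[p,q] = q − p. For instance
  ∂BP = P − B.
As a 11×24 matrix over Z this has rank 9, with invariant factors (1,1,1,1,1,1,1,1,1).

Boundary ∂_2: C_2 → C_1 acts by ∂[p,q,r] = [q,r] − [p,r] + [p,q]. For instance
  ∂BJN = JN − BN + BJ,
  ∂ABP = BP − AP + AB.
The 24×16 boundary matrix has rank 15 and Smith normal form diag(1,1,1,1,1,1,1,1,1,1,1,1,1,1,2).

Computing H_k = (kernel of ∂_k) / (image of ∂_{k+1}):

  H_0: rank C_0 − rank ∂_1 = 11 − 9 = 2, and the invariant factors of ∂_1 are all 1, so H_0 = Z^2.
  H_1: rank ker ∂_1 − rank ∂_2 = (24 − 9) − 15 = 0, and ∂_2 has invariant factor 2 > 1, so H_1 = Z/2.
  H_2: rank ker ∂_2 − rank ∂_3 = (16 − 15) − 0 = 1, and there is no ∂_3, so H_2 = Z.

As a check, the Euler characteristic is 11 − 24 + 16 = 3, which agrees with 2 − 0 + 1 = 3.

H_0 ≅ Z^2,  H_1 ≅ Z/2,  H_2 ≅ Z.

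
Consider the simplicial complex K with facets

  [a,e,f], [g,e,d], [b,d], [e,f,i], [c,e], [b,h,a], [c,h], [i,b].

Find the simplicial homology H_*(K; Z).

H_0 ≅ Z,  H_1 ≅ Z^3,  H_2 = 0.

We work with the vertex ordering a < b < c < d < e < f < g < h < i. The simplices of K, each written with vertices in increasing order, are:

  0-simplices (9): a, b, c, d, e, f, g, h, i
  1-simplices (15): ab, ae, af, ah, bd, bh, bi, ce, ch, de, dg, ef, eg, ei, fi
  2-simplices (4): abh, aef, deg, efi

so the chain groups are C_0 ≅ Z^9, C_1 ≅ Z^15, C_2 ≅ Z^4.

The boundary map ∂_1: C_1 → C_0 is given by ∂[p,q] = [q] − [p]. For instance
  ∂ei = i − e.
The 9×15 boundary matrix has rank 8 and Smith normal form diag(1,1,1,1,1,1,1,1).

∂_2: C_2 → C_1 acts by ∂[p,q,r] = [q,r] − [p,r] + [p,q]. For instance
  ∂deg = eg − dg + de,
  ∂efi = fi − ei + ef.
The resulting 15×4 matrix has rank 4, and its Smith normal form has invariant factors (1,1,1,1).

Now H_k = ker ∂_k / im ∂_{k+1}, so:

  H_0: rank C_0 − rank ∂_1 = 9 − 8 = 1, and the invariant factors of ∂_1 are all 1, so H_0 ≅ Z.
  H_1: rank ker ∂_1 − rank ∂_2 = (15 − 8) − 4 = 3, and the invariant factors of ∂_2 are all 1, so H_1 ≅ Z^3.
  H_2: rank ker ∂_2 − rank ∂_3 = (4 − 4) − 0 = 0, and there is no ∂_3, so H_2 ≅ 0.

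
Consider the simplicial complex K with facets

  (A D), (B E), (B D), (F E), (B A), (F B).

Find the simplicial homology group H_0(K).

H_0 = Z.

Fix the vertex order A < B < D < E < F and write every simplex with vertices in increasing order. Then dim K = 1 and the simplices of K are:

  0-simplices (5): A, B, D, E, F
  1-simplices (6): AB, AD, BD, BE, BF, EF

Hence C_0 ≅ Z^5, C_1 ≅ Z^6.

∂_1: C_1 → C_0 maps an edge to its endpoints' difference, ∂[p,q] = q − p.
This gives a 5×6 integer matrix of rank 4; reducing to Smith normal form yields diagonal entries (1,1,1,1).

Computing H_k = (kernel of ∂_k) / (image of ∂_{k+1}):

  H_0: rank C_0 − rank ∂_1 = 5 − 4 = 1, and the invariant factors of ∂_1 are all 1, so H_0 = Z.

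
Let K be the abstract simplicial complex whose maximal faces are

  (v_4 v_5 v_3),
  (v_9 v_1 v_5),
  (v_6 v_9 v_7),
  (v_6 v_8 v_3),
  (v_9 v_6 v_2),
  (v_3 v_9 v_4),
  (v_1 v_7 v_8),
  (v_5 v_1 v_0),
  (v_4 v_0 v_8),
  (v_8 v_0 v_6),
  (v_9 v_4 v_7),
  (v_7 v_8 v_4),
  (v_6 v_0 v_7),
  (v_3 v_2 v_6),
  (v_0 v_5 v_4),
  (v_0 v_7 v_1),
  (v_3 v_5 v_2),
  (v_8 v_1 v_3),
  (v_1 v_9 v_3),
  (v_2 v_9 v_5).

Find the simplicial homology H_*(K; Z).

Fix the vertex order v_0 < v_1 < v_2 < v_3 < v_4 < v_5 < v_6 < v_7 < v_8 < v_9 and write every simplex with vertices in increasing order. Then dim K = 2 and the simplices of K are:

  0-simplices (10): [v_0], [v_1], [v_2], [v_3], [v_4], [v_5], [v_6], [v_7], [v_8], [v_9]
  1-simplices (30): (30 of them)
  2-simplices (20): (20 of them)

Hence C_0 ≅ Z^10, C_1 ≅ Z^30, C_2 ≅ Z^20.

Boundary ∂_1: C_1 → C_0 is given by ∂[p,q] = [q] − [p].
The resulting 10×30 matrix has rank 9, and its Smith normal form has invariant factors (1,1,1,1,1,1,1,1,1).

The boundary map ∂_2: C_2 → C_1 acts by ∂[p,q,r] = [q,r] − [p,r] + [p,q]. For instance
  ∂[v_2,v_3,v_5] = [v_3,v_5] − [v_2,v_5] + [v_2,v_3],
  ∂[v_3,v_6,v_8] = [v_6,v_8] − [v_3,v_8] + [v_3,v_6].
The resulting 30×20 matrix has rank 20, and its Smith normal form has invariant factors (1,1,1,1,1,1,1,1,1,1,1,1,1,1,1,1,1,1,1,2).

Reading off H_k = ker ∂_k / im ∂_{k+1}:

  H_0: rank C_0 − rank ∂_1 = 10 − 9 = 1, and the invariant factors of ∂_1 are all 1, so H_0 = Z.
  H_1: rank ker ∂_1 − rank ∂_2 = (30 − 9) − 20 = 1, and ∂_2 has invariant factor 2 > 1, so H_1 = Z ⊕ Z_2.
  H_2: rank ker ∂_2 − rank ∂_3 = (20 − 20) − 0 = 0, and there is no ∂_3, so H_2 = 0.

(K is a triangulation of the Klein bottle.)

H_0 ≅ Z,  H_1 ≅ Z ⊕ Z_2,  H_2 = 0.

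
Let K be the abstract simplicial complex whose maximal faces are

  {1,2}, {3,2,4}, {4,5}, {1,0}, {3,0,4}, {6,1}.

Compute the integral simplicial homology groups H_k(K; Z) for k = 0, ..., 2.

H_0 ≅ Z,  H_1 ≅ Z,  H_2 = 0.

Take the total order 0 < 1 < 2 < 3 < 4 < 5 < 6 on the vertex set. Then K (dimension 2) consists of the simplices:

  0-simplices (7): [0], [1], [2], [3], [4], [5], [6]
  1-simplices (9): [0,1], [0,3], [0,4], [1,2], [1,6], [2,3], [2,4], [3,4], [4,5]
  2-simplices (2): [0,3,4], [2,3,4]

giving chain groups C_0 ≅ Z^7, C_1 ≅ Z^9, C_2 ≅ Z^2.

Boundary ∂_1: C_1 → C_0 maps an edge to its endpoints' difference, ∂[p,q] = q − p.
The 7×9 boundary matrix has rank 6 and Smith normal form diag(1,1,1,1,1,1).

∂_2: C_2 → C_1 acts by ∂[p,q,r] = [q,r] − [p,r] + [p,q]. For instance
  ∂[2,3,4] = [3,4] − [2,4] + [2,3],
  ∂[0,3,4] = [3,4] − [0,4] + [0,3].
The 9×2 boundary matrix has rank 2 and Smith normal form diag(1,1).

Computing H_k = (kernel of ∂_k) / (image of ∂_{k+1}):

  H_0: rank C_0 − rank ∂_1 = 7 − 6 = 1, and the invariant factors of ∂_1 are all 1, so H_0 ≅ Z.
  H_1: rank ker ∂_1 − rank ∂_2 = (9 − 6) − 2 = 1, and the invariant factors of ∂_2 are all 1, so H_1 ≅ Z.
  H_2: rank ker ∂_2 − rank ∂_3 = (2 − 2) − 0 = 0, and there is no ∂_3, so H_2 ≅ 0.

As a check, the Euler characteristic is 7 − 9 + 2 = 0, which agrees with 1 − 1 + 0 = 0.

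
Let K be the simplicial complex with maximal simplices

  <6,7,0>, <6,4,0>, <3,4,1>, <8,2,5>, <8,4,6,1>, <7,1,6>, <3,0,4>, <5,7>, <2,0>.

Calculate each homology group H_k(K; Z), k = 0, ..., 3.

H_0 ≅ Z,  H_1 ≅ Z^2,  H_2 = 0,  H_3 = 0.

Fix the vertex order 0 < 1 < 2 < 3 < 4 < 5 < 6 < 7 < 8 and write every simplex with vertices in increasing order. Then dim K = 3 and the simplices of K are:

  0-simplices (9): [0], [1], [2], [3], [4], [5], [6], [7], [8]
  1-simplices (19): [0,2], [0,3], [0,4], [0,6], [0,7], [1,3], [1,4], [1,6], [1,7], [1,8], [2,5], [2,8], [3,4], [4,6], [4,8], [5,7], [5,8], [6,7], [6,8]
  2-simplices (10): [0,3,4], [0,4,6], [0,6,7], [1,3,4], [1,4,6], [1,4,8], [1,6,7], [1,6,8], [2,5,8], [4,6,8]
  3-simplices (1): [1,4,6,8]

Hence C_0 ≅ Z^9, C_1 ≅ Z^19, C_2 ≅ Z^10, C_3 ≅ Z^1.

The boundary map ∂_1: C_1 → C_0 sends each edge [p,q] (with p < q) to q − p.
As a 9×19 matrix over Z this has rank 8, with invariant factors (1,1,1,1,1,1,1,1).

∂_2: C_2 → C_1 acts by ∂[p,q,r] = [q,r] − [p,r] + [p,q]. For instance
  ∂[1,4,8] = [4,8] − [1,8] + [1,4],
  ∂[4,6,8] = [6,8] − [4,8] + [4,6].
As a 19×10 matrix over Z this has rank 9, with invariant factors (1,1,1,1,1,1,1,1,1).

The boundary map ∂_3: C_3 → C_2 sends each 3-simplex σ to the alternating sum Σ_i (−1)^i (σ with its i-th vertex removed). For instance
  ∂[1,4,6,8] = [4,6,8] − [1,6,8] + [1,4,8] − [1,4,6].
The resulting 10×1 matrix has rank 1, and its Smith normal form has invariant factors (1).

Computing H_k = (kernel of ∂_k) / (image of ∂_{k+1}):

  H_0: rank C_0 − rank ∂_1 = 9 − 8 = 1, and the invariant factors of ∂_1 are all 1, so H_0 ≅ Z.
  H_1: rank ker ∂_1 − rank ∂_2 = (19 − 8) − 9 = 2, and the invariant factors of ∂_2 are all 1, so H_1 ≅ Z^2.
  H_2: rank ker ∂_2 − rank ∂_3 = (10 − 9) − 1 = 0, and the invariant factors of ∂_3 are all 1, so H_2 ≅ 0.
  H_3: rank ker ∂_3 − rank ∂_4 = (1 − 1) − 0 = 0, and there is no ∂_4, so H_3 ≅ 0.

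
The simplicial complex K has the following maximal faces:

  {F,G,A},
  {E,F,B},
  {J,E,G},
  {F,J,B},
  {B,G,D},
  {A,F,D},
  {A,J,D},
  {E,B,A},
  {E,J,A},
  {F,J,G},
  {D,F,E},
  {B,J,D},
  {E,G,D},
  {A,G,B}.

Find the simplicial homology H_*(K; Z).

K has 7 vertices, 21 edges, 14 triangles.
rank ∂_0 = 0, rank ∂_1 = 6 ⇒ b_0 = 7 − 0 − 6 = 1; all invariant factors of ∂_1 are 1 so no torsion. So H_0 ≅ Z.
rank ∂_1 = 6, rank ∂_2 = 13 ⇒ b_1 = 21 − 6 − 13 = 2; all invariant factors of ∂_2 are 1 so no torsion. So H_1 ≅ Z^2.
rank ∂_2 = 13, rank ∂_3 = 0 ⇒ b_2 = 14 − 13 − 0 = 1. So H_2 ≅ Z.

H_0 ≅ Z,  H_1 ≅ Z^2,  H_2 ≅ Z.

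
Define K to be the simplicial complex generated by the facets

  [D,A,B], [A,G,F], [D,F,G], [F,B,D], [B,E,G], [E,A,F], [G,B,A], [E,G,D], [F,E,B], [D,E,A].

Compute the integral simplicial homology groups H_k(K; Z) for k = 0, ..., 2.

H_0 ≅ Z,  H_1 ≅ Z/2,  H_2 = 0.

Order the vertices as A < B < D < E < F < G. Listing each simplex with vertices in this order, K has dimension 2 with simplices:

  0-simplices (6): A, B, D, E, F, G
  1-simplices (15): AB, AD, AE, AF, AG, BD, BE, BF, BG, DE, DF, DG, EF, EG, FG
  2-simplices (10): ABD, ABG, ADE, AEF, AFG, BDF, BEF, BEG, DEG, DFG

giving chain groups C_0 ≅ Z^6, C_1 ≅ Z^15, C_2 ≅ Z^10.

Boundary ∂_1: C_1 → C_0 is given by ∂[p,q] = [q] − [p].
This gives a 6×15 integer matrix of rank 5; reducing to Smith normal form yields diagonal entries (1,1,1,1,1).

The boundary map ∂_2: C_2 → C_1 acts by ∂[p,q,r] = [q,r] − [p,r] + [p,q]. For instance
  ∂AFG = FG − AG + AF,
  ∂BDF = DF − BF + BD.
The resulting 15×10 matrix has rank 10, and its Smith normal form has invariant factors (1,1,1,1,1,1,1,1,1,2).

Reading off H_k = ker ∂_k / im ∂_{k+1}:

  H_0: rank C_0 − rank ∂_1 = 6 − 5 = 1, and the invariant factors of ∂_1 are all 1, so H_0 ≅ Z.
  H_1: rank ker ∂_1 − rank ∂_2 = (15 − 5) − 10 = 0, and ∂_2 has invariant factor 2 > 1, so H_1 ≅ Z/2.
  H_2: rank ker ∂_2 − rank ∂_3 = (10 − 10) − 0 = 0, and there is no ∂_3, so H_2 ≅ 0.

As a check, the Euler characteristic is 6 − 15 + 10 = 1, which agrees with 1 − 0 + 0 = 1.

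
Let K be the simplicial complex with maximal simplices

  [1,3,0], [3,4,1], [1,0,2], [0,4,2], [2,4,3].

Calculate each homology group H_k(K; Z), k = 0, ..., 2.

H_0 = Z,  H_1 = Z,  H_2 = 0.

Fix the vertex order 0 < 1 < 2 < 3 < 4 and write every simplex with vertices in increasing order. Then dim K = 2 and the simplices of K are:

  0-simplices (5): [0], [1], [2], [3], [4]
  1-simplices (10): [0,1], [0,2], [0,3], [0,4], [1,2], [1,3], [1,4], [2,3], [2,4], [3,4]
  2-simplices (5): [0,1,2], [0,1,3], [0,2,4], [1,3,4], [2,3,4]

Hence C_0 ≅ Z^5, C_1 ≅ Z^10, C_2 ≅ Z^5.

The boundary map ∂_1: C_1 → C_0 sends each edge [p,q] (with p < q) to q − p. For instance
  ∂[1,4] = [4] − [1].
As a 5×10 matrix over Z this has rank 4, with invariant factors (1,1,1,1).

Boundary ∂_2: C_2 → C_1 acts by ∂[p,q,r] = [q,r] − [p,r] + [p,q]. For instance
  ∂[2,3,4] = [3,4] − [2,4] + [2,3],
  ∂[1,3,4] = [3,4] − [1,4] + [1,3].
The 10×5 boundary matrix has rank 5 and Smith normal form diag(1,1,1,1,1).

From H_k ≅ ker(∂_k) / im(∂_{k+1}) we obtain:

  H_0: rank C_0 − rank ∂_1 = 5 − 4 = 1, and the invariant factors of ∂_1 are all 1, so H_0 ≅ Z.
  H_1: rank ker ∂_1 − rank ∂_2 = (10 − 4) − 5 = 1, and the invariant factors of ∂_2 are all 1, so H_1 ≅ Z.
  H_2: rank ker ∂_2 − rank ∂_3 = (5 − 5) − 0 = 0, and there is no ∂_3, so H_2 ≅ 0.

As a check, the Euler characteristic is 5 − 10 + 5 = 0, which agrees with 1 − 1 + 0 = 0.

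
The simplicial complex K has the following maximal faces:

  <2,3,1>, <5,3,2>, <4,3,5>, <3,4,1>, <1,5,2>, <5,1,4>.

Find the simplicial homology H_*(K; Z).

Take the total order 1 < 2 < 3 < 4 < 5 on the vertex set. Then K (dimension 2) consists of the simplices:

  0-simplices (5): [1], [2], [3], [4], [5]
  1-simplices (9): [1,2], [1,3], [1,4], [1,5], [2,3], [2,5], [3,4], [3,5], [4,5]
  2-simplices (6): [1,2,3], [1,2,5], [1,3,4], [1,4,5], [2,3,5], [3,4,5]

giving chain groups C_0 ≅ Z^5, C_1 ≅ Z^9, C_2 ≅ Z^6.

∂_1: C_1 → C_0 sends each edge [p,q] (with p < q) to q − p. For instance
  ∂[4,5] = [5] − [4].
The 5×9 boundary matrix has rank 4 and Smith normal form diag(1,1,1,1).

Boundary ∂_2: C_2 → C_1 maps a triangle to the signed sum of its edges. For instance
  ∂[1,4,5] = [4,5] − [1,5] + [1,4],
  ∂[1,3,4] = [3,4] − [1,4] + [1,3].
This gives a 9×6 integer matrix of rank 5; reducing to Smith normal form yields diagonal entries (1,1,1,1,1).

Computing H_k = (kernel of ∂_k) / (image of ∂_{k+1}):

  H_0: rank C_0 − rank ∂_1 = 5 − 4 = 1, and the invariant factors of ∂_1 are all 1, so H_0 = Z.
  H_1: rank ker ∂_1 − rank ∂_2 = (9 − 4) − 5 = 0, and the invariant factors of ∂_2 are all 1, so H_1 = 0.
  H_2: rank ker ∂_2 − rank ∂_3 = (6 − 5) − 0 = 1, and there is no ∂_3, so H_2 = Z.

H_0 ≅ Z,  H_1 = 0,  H_2 ≅ Z.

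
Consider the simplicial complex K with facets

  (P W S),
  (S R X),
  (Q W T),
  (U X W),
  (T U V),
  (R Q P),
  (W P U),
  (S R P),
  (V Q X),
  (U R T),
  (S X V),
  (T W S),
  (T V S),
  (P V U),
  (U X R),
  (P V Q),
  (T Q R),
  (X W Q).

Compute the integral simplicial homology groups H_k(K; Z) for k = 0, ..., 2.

Take the total order P < Q < R < S < T < U < V < W < X on the vertex set. Then K (dimension 2) consists of the simplices:

  0-simplices (9): P, Q, R, S, T, U, V, W, X
  1-simplices (27): PQ, PR, PS, PU, PV, PW, QR, QT, QV, QW, QX, RS, RT, RU, RX, ST, SV, SW, SX, TU, TV, TW, UV, UW, UX, VX, WX
  2-simplices (18): PQR, PQV, PRS, PSW, PUV, PUW, QRT, QTW, QVX, QWX, RSX, RTU, RUX, STV, STW, SVX, TUV, UWX

Hence C_0 ≅ Z^9, C_1 ≅ Z^27, C_2 ≅ Z^18.

The boundary map ∂_1: C_1 → C_0 maps an edge to its endpoints' difference, ∂[p,q] = q − p.
The 9×27 boundary matrix has rank 8 and Smith normal form diag(1,1,1,1,1,1,1,1).

Boundary ∂_2: C_2 → C_1 acts by ∂[p,q,r] = [q,r] − [p,r] + [p,q]. For instance
  ∂PUW = UW − PW + PU,
  ∂RTU = TU − RU + RT.
This gives a 27×18 integer matrix of rank 17; reducing to Smith normal form yields diagonal entries (1,1,1,1,1,1,1,1,1,1,1,1,1,1,1,1,1).

Computing H_k = (kernel of ∂_k) / (image of ∂_{k+1}):

  H_0: rank C_0 − rank ∂_1 = 9 − 8 = 1, and the invariant factors of ∂_1 are all 1, so H_0 ≅ Z.
  H_1: rank ker ∂_1 − rank ∂_2 = (27 − 8) − 17 = 2, and the invariant factors of ∂_2 are all 1, so H_1 ≅ Z^2.
  H_2: rank ker ∂_2 − rank ∂_3 = (18 − 17) − 0 = 1, and there is no ∂_3, so H_2 ≅ Z.

As a check, the Euler characteristic is 9 − 27 + 18 = 0, which agrees with 1 − 2 + 1 = 0.

H_0 = Z,  H_1 = Z^2,  H_2 = Z.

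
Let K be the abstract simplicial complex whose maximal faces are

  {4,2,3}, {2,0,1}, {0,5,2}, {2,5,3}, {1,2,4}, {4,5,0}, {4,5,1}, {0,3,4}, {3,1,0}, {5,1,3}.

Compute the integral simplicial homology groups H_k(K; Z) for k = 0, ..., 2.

H_0 ≅ Z,  H_1 ≅ Z/2,  H_2 = 0.

Order the vertices as 0 < 1 < 2 < 3 < 4 < 5. Listing each simplex with vertices in this order, K has dimension 2 with simplices:

  0-simplices (6): [0], [1], [2], [3], [4], [5]
  1-simplices (15): [0,1], [0,2], [0,3], [0,4], [0,5], [1,2], [1,3], [1,4], [1,5], [2,3], [2,4], [2,5], [3,4], [3,5], [4,5]
  2-simplices (10): [0,1,2], [0,1,3], [0,2,5], [0,3,4], [0,4,5], [1,2,4], [1,3,5], [1,4,5], [2,3,4], [2,3,5]

so the chain groups are C_0 ≅ Z^6, C_1 ≅ Z^15, C_2 ≅ Z^10.

∂_1: C_1 → C_0 sends each edge [p,q] (with p < q) to q − p.
The resulting 6×15 matrix has rank 5, and its Smith normal form has invariant factors (1,1,1,1,1).

∂_2: C_2 → C_1 sends each 2-simplex [p,q,r] to [q,r] − [p,r] + [p,q]. For instance
  ∂[0,4,5] = [4,5] − [0,5] + [0,4],
  ∂[0,1,3] = [1,3] − [0,3] + [0,1].
The 15×10 boundary matrix has rank 10 and Smith normal form diag(1,1,1,1,1,1,1,1,1,2).

From H_k ≅ ker(∂_k) / im(∂_{k+1}) we obtain:

  H_0: rank C_0 − rank ∂_1 = 6 − 5 = 1, and the invariant factors of ∂_1 are all 1, so H_0 = Z.
  H_1: rank ker ∂_1 − rank ∂_2 = (15 − 5) − 10 = 0, and ∂_2 has invariant factor 2 > 1, so H_1 = Z/2.
  H_2: rank ker ∂_2 − rank ∂_3 = (10 − 10) − 0 = 0, and there is no ∂_3, so H_2 = 0.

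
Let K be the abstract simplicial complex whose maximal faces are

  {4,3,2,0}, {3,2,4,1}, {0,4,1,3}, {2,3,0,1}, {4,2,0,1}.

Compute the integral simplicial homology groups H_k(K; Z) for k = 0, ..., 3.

H_0 ≅ Z,  H_1 = 0,  H_2 = 0,  H_3 ≅ Z.

Order the vertices as 0 < 1 < 2 < 3 < 4. Listing each simplex with vertices in this order, K has dimension 3 with simplices:

  0-simplices (5): [0], [1], [2], [3], [4]
  1-simplices (10): [0,1], [0,2], [0,3], [0,4], [1,2], [1,3], [1,4], [2,3], [2,4], [3,4]
  2-simplices (10): [0,1,2], [0,1,3], [0,1,4], [0,2,3], [0,2,4], [0,3,4], [1,2,3], [1,2,4], [1,3,4], [2,3,4]
  3-simplices (5): [0,1,2,3], [0,1,2,4], [0,1,3,4], [0,2,3,4], [1,2,3,4]

giving chain groups C_0 ≅ Z^5, C_1 ≅ Z^10, C_2 ≅ Z^10, C_3 ≅ Z^5.

Boundary ∂_1: C_1 → C_0 maps an edge to its endpoints' difference, ∂[p,q] = q − p. For instance
  ∂[1,4] = [4] − [1].
The resulting 5×10 matrix has rank 4, and its Smith normal form has invariant factors (1,1,1,1).

∂_2: C_2 → C_1 maps a triangle to the signed sum of its edges. For instance
  ∂[1,2,4] = [2,4] − [1,4] + [1,2],
  ∂[0,1,4] = [1,4] − [0,4] + [0,1].
The resulting 10×10 matrix has rank 6, and its Smith normal form has invariant factors (1,1,1,1,1,1).

Boundary ∂_3: C_3 → C_2 sends each 3-simplex σ to the alternating sum Σ_i (−1)^i (σ with its i-th vertex removed). For instance
  ∂[0,1,2,4] = [1,2,4] − [0,2,4] + [0,1,4] − [0,1,2],
  ∂[0,1,2,3] = [1,2,3] − [0,2,3] + [0,1,3] − [0,1,2].
The 10×5 boundary matrix has rank 4 and Smith normal form diag(1,1,1,1).

From H_k ≅ ker(∂_k) / im(∂_{k+1}) we obtain:

  H_0: rank C_0 − rank ∂_1 = 5 − 4 = 1, and the invariant factors of ∂_1 are all 1, so H_0 = Z.
  H_1: rank ker ∂_1 − rank ∂_2 = (10 − 4) − 6 = 0, and the invariant factors of ∂_2 are all 1, so H_1 = 0.
  H_2: rank ker ∂_2 − rank ∂_3 = (10 − 6) − 4 = 0, and the invariant factors of ∂_3 are all 1, so H_2 = 0.
  H_3: rank ker ∂_3 − rank ∂_4 = (5 − 4) − 0 = 1, and there is no ∂_4, so H_3 = Z.

(K is a triangulation of the 3-sphere S^3.)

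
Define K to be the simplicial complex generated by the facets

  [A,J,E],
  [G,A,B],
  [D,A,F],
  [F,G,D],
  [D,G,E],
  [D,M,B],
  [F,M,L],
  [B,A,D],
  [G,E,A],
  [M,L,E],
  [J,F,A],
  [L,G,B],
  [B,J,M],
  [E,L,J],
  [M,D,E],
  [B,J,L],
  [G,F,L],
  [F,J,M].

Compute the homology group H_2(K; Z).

Order the vertices as A < B < D < E < F < G < J < L < M. Listing each simplex with vertices in this order, K has dimension 2 with simplices:

  0-simplices (9): A, B, D, E, F, G, J, L, M
  1-simplices (27): AB, AD, AE, AF, AG, AJ, BD, BG, BJ, BL, BM, DE, DF, DG, DM, EG, EJ, EL, EM, FG, FJ, FL, FM, GL, JL, JM, LM
  2-simplices (18): ABD, ABG, ADF, AEG, AEJ, AFJ, BDM, BGL, BJL, BJM, DEG, DEM, DFG, EJL, ELM, FGL, FJM, FLM

so the chain groups are C_0 ≅ Z^9, C_1 ≅ Z^27, C_2 ≅ Z^18.

The boundary map ∂_1: C_1 → C_0 maps an edge to its endpoints' difference, ∂[p,q] = q − p. For instance
  ∂FL = L − F.
The 9×27 boundary matrix has rank 8 and Smith normal form diag(1,1,1,1,1,1,1,1).

Boundary ∂_2: C_2 → C_1 maps a triangle to the signed sum of its edges. For instance
  ∂ELM = LM − EM + EL,
  ∂AFJ = FJ − AJ + AF.
As a 27×18 matrix over Z this has rank 18, with invariant factors (1,1,1,1,1,1,1,1,1,1,1,1,1,1,1,1,1,2).

Now H_k = ker ∂_k / im ∂_{k+1}, so:

  H_2: rank ker ∂_2 − rank ∂_3 = (18 − 18) − 0 = 0, and there is no ∂_3, so H_2 ≅ 0.

(K is a triangulation of the Klein bottle.)

H_2 ≅ 0.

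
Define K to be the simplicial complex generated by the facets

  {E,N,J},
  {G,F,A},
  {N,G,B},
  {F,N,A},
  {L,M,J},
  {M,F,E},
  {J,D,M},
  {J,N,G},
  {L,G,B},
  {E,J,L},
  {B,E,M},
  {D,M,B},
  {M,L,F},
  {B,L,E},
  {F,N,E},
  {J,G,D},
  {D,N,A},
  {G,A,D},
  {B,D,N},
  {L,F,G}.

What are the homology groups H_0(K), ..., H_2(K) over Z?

Fix the vertex order A < B < D < E < F < G < J < L < M < N and write every simplex with vertices in increasing order. Then dim K = 2 and the simplices of K are:

  0-simplices (10): A, B, D, E, F, G, J, L, M, N
  1-simplices (30): AD, AF, AG, AN, BD, BE, BG, BL, BM, BN, DG, DJ, DM, DN, EF, EJ, EL, EM, EN, FG, FL, FM, FN, GJ, GL, GN, JL, JM, JN, LM
  2-simplices (20): ADG, ADN, AFG, AFN, BDM, BDN, BEL, BEM, BGL, BGN, DGJ, DJM, EFM, EFN, EJL, EJN, FGL, FLM, GJN, JLM

so the chain groups are C_0 ≅ Z^10, C_1 ≅ Z^30, C_2 ≅ Z^20.

Boundary ∂_1: C_1 → C_0 maps an edge to its endpoints' difference, ∂[p,q] = q − p.
The resulting 10×30 matrix has rank 9, and its Smith normal form has invariant factors (1,1,1,1,1,1,1,1,1).

The boundary map ∂_2: C_2 → C_1 acts by ∂[p,q,r] = [q,r] − [p,r] + [p,q]. For instance
  ∂EFN = FN − EN + EF,
  ∂AFG = FG − AG + AF.
As a 30×20 matrix over Z this has rank 20, with invariant factors (1,1,1,1,1,1,1,1,1,1,1,1,1,1,1,1,1,1,1,2).

Computing H_k = (kernel of ∂_k) / (image of ∂_{k+1}):

  H_0: rank C_0 − rank ∂_1 = 10 − 9 = 1, and the invariant factors of ∂_1 are all 1, so H_0 = Z.
  H_1: rank ker ∂_1 − rank ∂_2 = (30 − 9) − 20 = 1, and ∂_2 has invariant factor 2 > 1, so H_1 = Z × Z/2.
  H_2: rank ker ∂_2 − rank ∂_3 = (20 − 20) − 0 = 0, and there is no ∂_3, so H_2 = 0.

As a check, the Euler characteristic is 10 − 30 + 20 = 0, which agrees with 1 − 1 + 0 = 0.
(K is a triangulation of the Klein bottle.)

H_0 ≅ Z,  H_1 ≅ Z × Z/2,  H_2 = 0.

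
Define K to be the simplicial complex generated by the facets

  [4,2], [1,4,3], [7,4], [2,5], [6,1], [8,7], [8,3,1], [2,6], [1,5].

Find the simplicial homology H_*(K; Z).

K has 8 vertices, 12 edges, 2 triangles.
rank ∂_0 = 0, rank ∂_1 = 7 ⇒ b_0 = 8 − 0 − 7 = 1; all invariant factors of ∂_1 are 1 so no torsion. So H_0 ≅ Z.
rank ∂_1 = 7, rank ∂_2 = 2 ⇒ b_1 = 12 − 7 − 2 = 3; all invariant factors of ∂_2 are 1 so no torsion. So H_1 ≅ Z^3.
rank ∂_2 = 2, rank ∂_3 = 0 ⇒ b_2 = 2 − 2 − 0 = 0. So H_2 ≅ 0.

H_0 ≅ Z,  H_1 ≅ Z^3,  H_2 = 0.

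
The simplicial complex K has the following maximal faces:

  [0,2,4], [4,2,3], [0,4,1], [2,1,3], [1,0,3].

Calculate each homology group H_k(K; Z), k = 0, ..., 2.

Take the total order 0 < 1 < 2 < 3 < 4 on the vertex set. Then K (dimension 2) consists of the simplices:

  0-simplices (5): [0], [1], [2], [3], [4]
  1-simplices (10): [0,1], [0,2], [0,3], [0,4], [1,2], [1,3], [1,4], [2,3], [2,4], [3,4]
  2-simplices (5): [0,1,3], [0,1,4], [0,2,4], [1,2,3], [2,3,4]

giving chain groups C_0 ≅ Z^5, C_1 ≅ Z^10, C_2 ≅ Z^5.

The boundary map ∂_1: C_1 → C_0 maps an edge to its endpoints' difference, ∂[p,q] = q − p.
The 5×10 boundary matrix has rank 4 and Smith normal form diag(1,1,1,1).

The boundary map ∂_2: C_2 → C_1 maps a triangle to the signed sum of its edges. For instance
  ∂[0,2,4] = [2,4] − [0,4] + [0,2],
  ∂[2,3,4] = [3,4] − [2,4] + [2,3].
The resulting 10×5 matrix has rank 5, and its Smith normal form has invariant factors (1,1,1,1,1).

Now H_k = ker ∂_k / im ∂_{k+1}, so:

  H_0: rank C_0 − rank ∂_1 = 5 − 4 = 1, and the invariant factors of ∂_1 are all 1, so H_0 ≅ Z.
  H_1: rank ker ∂_1 − rank ∂_2 = (10 − 4) − 5 = 1, and the invariant factors of ∂_2 are all 1, so H_1 ≅ Z.
  H_2: rank ker ∂_2 − rank ∂_3 = (5 − 5) − 0 = 0, and there is no ∂_3, so H_2 ≅ 0.

H_0 ≅ Z,  H_1 ≅ Z,  H_2 = 0.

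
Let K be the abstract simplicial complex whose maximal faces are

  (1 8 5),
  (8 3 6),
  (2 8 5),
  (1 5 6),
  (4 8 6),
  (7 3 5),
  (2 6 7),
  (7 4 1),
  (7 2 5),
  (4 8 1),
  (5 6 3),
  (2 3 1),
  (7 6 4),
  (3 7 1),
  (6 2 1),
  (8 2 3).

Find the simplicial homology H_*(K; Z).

Take the total order 1 < 2 < 3 < 4 < 5 < 6 < 7 < 8 on the vertex set. Then K (dimension 2) consists of the simplices:

  0-simplices (8): [1], [2], [3], [4], [5], [6], [7], [8]
  1-simplices (24): (24 of them)
  2-simplices (16): [1,2,3], [1,2,6], [1,3,7], [1,4,7], [1,4,8], [1,5,6], [1,5,8], [2,3,8], [2,5,7], [2,5,8], [2,6,7], [3,5,6], [3,5,7], [3,6,8], [4,6,7], [4,6,8]

Hence C_0 ≅ Z^8, C_1 ≅ Z^24, C_2 ≅ Z^16.

The boundary map ∂_1: C_1 → C_0 is given by ∂[p,q] = [q] − [p]. For instance
  ∂[6,7] = [7] − [6].
As a 8×24 matrix over Z this has rank 7, with invariant factors (1,1,1,1,1,1,1).

The boundary map ∂_2: C_2 → C_1 acts by ∂[p,q,r] = [q,r] − [p,r] + [p,q]. For instance
  ∂[1,5,8] = [5,8] − [1,8] + [1,5],
  ∂[4,6,8] = [6,8] − [4,8] + [4,6].
This gives a 24×16 integer matrix of rank 15; reducing to Smith normal form yields diagonal entries (1,1,1,1,1,1,1,1,1,1,1,1,1,1,1).

Computing H_k = (kernel of ∂_k) / (image of ∂_{k+1}):

  H_0: rank C_0 − rank ∂_1 = 8 − 7 = 1, and the invariant factors of ∂_1 are all 1, so H_0 ≅ Z.
  H_1: rank ker ∂_1 − rank ∂_2 = (24 − 7) − 15 = 2, and the invariant factors of ∂_2 are all 1, so H_1 ≅ Z^2.
  H_2: rank ker ∂_2 − rank ∂_3 = (16 − 15) − 0 = 1, and there is no ∂_3, so H_2 ≅ Z.

H_0 = Z,  H_1 = Z^2,  H_2 = Z.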